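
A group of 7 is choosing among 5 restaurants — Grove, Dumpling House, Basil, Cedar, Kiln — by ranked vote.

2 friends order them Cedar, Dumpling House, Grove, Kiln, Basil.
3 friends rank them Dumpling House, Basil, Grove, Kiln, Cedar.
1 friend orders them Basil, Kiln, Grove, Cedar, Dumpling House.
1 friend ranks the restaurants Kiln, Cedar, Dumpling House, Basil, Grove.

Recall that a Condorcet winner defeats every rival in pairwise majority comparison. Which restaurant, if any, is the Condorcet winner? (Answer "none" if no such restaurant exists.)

none

Head-to-head results (7 friends):
Grove vs Dumpling House: 1 for Grove, 6 for Dumpling House — Dumpling House by 6–1.
Grove vs Basil: 2 for Grove, 5 for Basil — Basil by 5–2.
Grove–Cedar: Grove 4–3.
Grove vs Kiln: Grove wins 5–2.
Dumpling House–Basil: Dumpling House 6–1.
Dumpling House vs Cedar: 3 for Dumpling House, 4 for Cedar — Cedar by 4–3.
Dumpling House–Kiln: Dumpling House 5–2.
Basil vs Cedar: 3+1 = 4 for Basil, 3 for Cedar — Basil by 4–3.
Basil vs Kiln: Basil, 4–3.
Cedar vs Kiln: 2 for Cedar, 5 for Kiln — Kiln by 5–2.
Each restaurant drops at least one matchup (Grove loses to Dumpling House; Dumpling House loses to Cedar; Basil loses to Dumpling House; Cedar loses to Grove; Kiln loses to Grove); the cycle Grove → Cedar → Dumpling House → Grove rules out a Condorcet winner.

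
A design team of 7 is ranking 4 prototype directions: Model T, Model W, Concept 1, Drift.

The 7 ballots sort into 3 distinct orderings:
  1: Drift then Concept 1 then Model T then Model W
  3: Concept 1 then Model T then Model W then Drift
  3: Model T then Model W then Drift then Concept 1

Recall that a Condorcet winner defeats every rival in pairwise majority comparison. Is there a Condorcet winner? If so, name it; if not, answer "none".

Pairwise majorities:
Model T vs Model W: Model T wins 7–0.
Model T vs Concept 1: Concept 1, 4–3.
Model T vs Drift: Model T, 6–1.
Model W vs Concept 1: Concept 1 wins 4–3.
Model W vs Drift: Model W, 6–1.
Concept 1–Drift: Drift 4–3.
No design is unbeaten: Model T loses to Concept 1; Model W loses to Model T; Concept 1 loses to Drift; Drift loses to Model T. In particular Model T → Drift → Concept 1 → Model T is a majority cycle — no Condorcet winner exists.

none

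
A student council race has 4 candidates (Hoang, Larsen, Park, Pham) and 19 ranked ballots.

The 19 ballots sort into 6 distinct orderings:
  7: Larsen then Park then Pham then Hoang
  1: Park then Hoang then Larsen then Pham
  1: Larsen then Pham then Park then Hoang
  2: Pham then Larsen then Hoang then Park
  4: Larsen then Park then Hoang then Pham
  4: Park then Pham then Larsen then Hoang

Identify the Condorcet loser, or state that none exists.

Head-to-head results (19 voters):
Hoang vs Larsen: 1 for Hoang, 18 for Larsen — Larsen by 18–1.
Hoang vs Park: 2 to 17, Park.
Hoang vs Pham: Pham, 14–5.
Larsen vs Park: 7+1+2+4 = 14 for Larsen, 5 for Park — Larsen by 14–5.
Larsen vs Pham: Larsen wins 13–6.
Park vs Pham: Park wins 16–3.
Hoang loses to every other candidate — it is the Condorcet loser.

Hoang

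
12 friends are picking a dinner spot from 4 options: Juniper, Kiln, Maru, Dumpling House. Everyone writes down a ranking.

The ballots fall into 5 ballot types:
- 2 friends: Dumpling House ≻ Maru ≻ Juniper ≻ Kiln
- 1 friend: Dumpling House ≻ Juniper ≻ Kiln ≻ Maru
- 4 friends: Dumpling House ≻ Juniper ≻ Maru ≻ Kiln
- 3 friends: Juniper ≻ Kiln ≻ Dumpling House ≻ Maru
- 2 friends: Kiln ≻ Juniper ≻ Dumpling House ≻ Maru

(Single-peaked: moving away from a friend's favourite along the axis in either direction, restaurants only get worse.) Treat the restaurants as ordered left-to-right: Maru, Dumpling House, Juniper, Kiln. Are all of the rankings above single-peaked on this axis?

yes

Axis positions: Maru=1, Dumpling House=2, Juniper=3, Kiln=4.
Ballot type 1 (peak Dumpling House at position 2): ranking walks positions 2-1-3-4, expanding outward from the peak — single-peaked.
Ballot type 2 (peak Dumpling House at position 2): ranking walks positions 2-3-4-1, expanding outward from the peak — single-peaked.
Ballot type 3 (peak Dumpling House at position 2): ranking walks positions 2-3-1-4, expanding outward from the peak — single-peaked.
Ballot type 4 (peak Juniper at position 3): ranking walks positions 3-4-2-1, expanding outward from the peak — single-peaked.
Ballot type 5 (peak Kiln at position 4): ranking walks positions 4-3-2-1, expanding outward from the peak — single-peaked.
Every ranking is single-peaked on this axis.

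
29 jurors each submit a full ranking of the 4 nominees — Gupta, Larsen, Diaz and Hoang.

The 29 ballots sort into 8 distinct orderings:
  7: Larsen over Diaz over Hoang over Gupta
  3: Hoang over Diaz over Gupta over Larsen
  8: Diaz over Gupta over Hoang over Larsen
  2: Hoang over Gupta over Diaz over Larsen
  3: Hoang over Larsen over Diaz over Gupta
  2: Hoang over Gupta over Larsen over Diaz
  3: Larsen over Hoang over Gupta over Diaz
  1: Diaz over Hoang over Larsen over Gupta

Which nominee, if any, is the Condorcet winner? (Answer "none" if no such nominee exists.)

Pairwise majorities:
Gupta vs Larsen: Gupta, 15–14.
Gupta vs Diaz: Diaz, 22–7.
Gupta–Hoang: Hoang 21–8.
Larsen–Diaz: Larsen 15–14.
Larsen vs Hoang: Hoang wins 19–10.
Diaz–Hoang: Diaz 16–13.
Each nominee drops at least one matchup (Gupta loses to Diaz; Larsen loses to Gupta; Diaz loses to Larsen; Hoang loses to Diaz); the cycle Gupta beats Larsen beats Diaz beats Gupta rules out a Condorcet winner.

none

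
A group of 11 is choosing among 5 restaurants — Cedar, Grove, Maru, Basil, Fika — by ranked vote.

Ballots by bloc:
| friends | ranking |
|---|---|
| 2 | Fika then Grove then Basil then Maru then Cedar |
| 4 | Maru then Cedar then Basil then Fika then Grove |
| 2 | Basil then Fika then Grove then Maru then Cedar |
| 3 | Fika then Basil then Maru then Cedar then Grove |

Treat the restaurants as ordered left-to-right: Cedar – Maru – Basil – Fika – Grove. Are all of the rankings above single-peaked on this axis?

yes

Axis positions: Cedar=1, Maru=2, Basil=3, Fika=4, Grove=5.
Bloc 1 (peak Fika at position 4): ranking walks positions 4-5-3-2-1, expanding outward from the peak — single-peaked.
Bloc 2 (peak Maru at position 2): ranking walks positions 2-1-3-4-5, expanding outward from the peak — single-peaked.
Bloc 3 (peak Basil at position 3): ranking walks positions 3-4-5-2-1, expanding outward from the peak — single-peaked.
Bloc 4 (peak Fika at position 4): ranking walks positions 4-3-2-1-5, expanding outward from the peak — single-peaked.
Every ranking is single-peaked on this axis.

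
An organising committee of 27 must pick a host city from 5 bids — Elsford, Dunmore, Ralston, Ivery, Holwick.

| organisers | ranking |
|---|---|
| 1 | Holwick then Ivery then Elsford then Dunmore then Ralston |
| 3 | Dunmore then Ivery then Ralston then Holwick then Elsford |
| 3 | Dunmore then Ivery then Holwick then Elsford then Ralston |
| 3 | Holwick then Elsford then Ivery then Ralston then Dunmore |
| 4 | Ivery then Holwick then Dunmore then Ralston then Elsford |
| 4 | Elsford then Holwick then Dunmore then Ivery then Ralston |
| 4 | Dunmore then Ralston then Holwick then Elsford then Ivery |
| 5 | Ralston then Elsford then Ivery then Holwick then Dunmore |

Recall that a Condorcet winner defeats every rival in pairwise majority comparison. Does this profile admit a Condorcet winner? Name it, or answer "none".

Check each pair by majority over 27 ballots:
Elsford–Dunmore: Dunmore 14–13.
Elsford vs Ralston: Ralston wins 16–11.
Elsford–Ivery: Elsford 16–11.
Elsford vs Holwick: Holwick wins 18–9.
Dunmore vs Ralston: Dunmore, 19–8.
Dunmore vs Ivery: Dunmore, 14–13.
Dunmore–Holwick: Holwick 17–10.
Ralston–Ivery: Ivery 18–9.
Ralston vs Holwick: Holwick, 15–12.
Ivery vs Holwick: Ivery, 15–12.
No city is unbeaten: Elsford loses to Dunmore; Dunmore loses to Holwick; Ralston loses to Dunmore; Ivery loses to Elsford; Holwick loses to Ivery. In particular Elsford beats Ivery beats Ralston beats Elsford is a majority cycle — no Condorcet winner exists.

none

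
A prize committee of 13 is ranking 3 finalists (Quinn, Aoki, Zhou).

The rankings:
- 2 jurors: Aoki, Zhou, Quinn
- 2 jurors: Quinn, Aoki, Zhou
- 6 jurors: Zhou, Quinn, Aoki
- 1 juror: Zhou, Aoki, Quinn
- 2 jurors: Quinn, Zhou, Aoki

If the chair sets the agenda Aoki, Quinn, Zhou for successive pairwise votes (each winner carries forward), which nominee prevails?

Round 1: Aoki vs Quinn — 3–10, Quinn advances.
Round 2: Quinn vs Zhou — 4–9, Zhou advances.
Zhou survives the agenda.

Zhou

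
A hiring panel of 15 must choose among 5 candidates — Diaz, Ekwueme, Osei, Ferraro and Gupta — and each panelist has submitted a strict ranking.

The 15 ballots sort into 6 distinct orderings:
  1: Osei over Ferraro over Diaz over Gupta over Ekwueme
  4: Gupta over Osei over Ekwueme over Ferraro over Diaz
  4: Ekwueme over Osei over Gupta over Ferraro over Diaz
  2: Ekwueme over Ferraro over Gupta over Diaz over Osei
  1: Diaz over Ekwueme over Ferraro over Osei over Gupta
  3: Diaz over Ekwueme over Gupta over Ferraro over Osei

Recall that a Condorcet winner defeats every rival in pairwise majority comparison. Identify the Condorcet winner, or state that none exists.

Ekwueme

Pairwise majorities:
Diaz vs Ekwueme: Diaz is ranked higher on 1+1+3 = 5 ballots, Ekwueme on 10. Ekwueme wins 10–5.
Diaz vs Osei: 6 to 9, Osei.
Diaz vs Ferraro: 1+3 = 4 for Diaz, 11 for Ferraro — Ferraro by 11–4.
Diaz vs Gupta: 1+1+3 = 5 for Diaz, 10 for Gupta — Gupta by 10–5.
Ekwueme vs Osei: Ekwueme is ranked higher on 4+2+1+3 = 10 ballots, Osei on 5. Ekwueme wins 10–5.
Ekwueme vs Ferraro: 4+4+2+1+3 = 14 for Ekwueme, 1 for Ferraro — Ekwueme by 14–1.
Ekwueme vs Gupta: 10 to 5, Ekwueme.
Osei vs Ferraro: 1+4+4 = 9 for Osei, 6 for Ferraro — Osei by 9–6.
Osei vs Gupta: Osei is ranked higher on 1+4+1 = 6 ballots, Gupta on 9. Gupta wins 9–6.
Ferraro vs Gupta: Ferraro preferred on 1+2+1 = 4 ballots; Gupta wins 11–4.
Ekwueme beats each of Diaz, Osei, Ferraro, Gupta — Ekwueme is the Condorcet winner.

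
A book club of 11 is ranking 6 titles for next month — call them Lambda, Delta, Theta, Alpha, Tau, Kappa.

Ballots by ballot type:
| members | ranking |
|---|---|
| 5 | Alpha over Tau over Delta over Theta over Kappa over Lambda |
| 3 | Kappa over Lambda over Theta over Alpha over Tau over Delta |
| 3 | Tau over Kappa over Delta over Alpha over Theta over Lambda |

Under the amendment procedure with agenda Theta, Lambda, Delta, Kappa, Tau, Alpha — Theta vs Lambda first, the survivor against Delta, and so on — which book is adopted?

Alpha

Round 1: Theta vs Lambda — 8–3, Theta advances.
Round 2: Theta vs Delta — 3–8, Delta advances.
Round 3: Delta vs Kappa — 5–6, Kappa advances.
Round 4: Kappa vs Tau — 3–8, Tau advances.
Round 5: Tau vs Alpha — 3–8, Alpha advances.
The agenda winner is Alpha.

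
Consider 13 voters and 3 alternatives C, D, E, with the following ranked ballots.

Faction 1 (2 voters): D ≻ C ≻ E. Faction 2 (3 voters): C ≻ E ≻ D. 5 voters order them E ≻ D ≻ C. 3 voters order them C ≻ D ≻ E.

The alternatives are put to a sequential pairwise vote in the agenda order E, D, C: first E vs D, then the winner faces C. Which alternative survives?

C

Round 1: E vs D — 8–5, E advances.
Round 2: E vs C — 5–8, C advances.
C survives the agenda.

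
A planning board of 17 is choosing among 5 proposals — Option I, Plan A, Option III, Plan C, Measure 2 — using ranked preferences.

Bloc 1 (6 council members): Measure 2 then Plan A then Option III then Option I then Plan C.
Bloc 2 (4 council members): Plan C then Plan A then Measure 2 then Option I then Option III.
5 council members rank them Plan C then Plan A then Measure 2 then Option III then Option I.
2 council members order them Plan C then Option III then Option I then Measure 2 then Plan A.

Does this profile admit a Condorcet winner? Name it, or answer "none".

Head-to-head results (17 council members):
Option I vs Plan A: Plan A, 15–2.
Option I vs Option III: Option III, 13–4.
Option I–Plan C: Plan C 11–6.
Option I vs Measure 2: Measure 2 wins 15–2.
Plan A vs Option III: Plan A wins 15–2.
Plan A vs Plan C: Plan C, 11–6.
Plan A vs Measure 2: Plan A, 9–8.
Option III–Plan C: Plan C 11–6.
Option III vs Measure 2: Measure 2 wins 15–2.
Plan C vs Measure 2: Plan C, 11–6.
Plan C wins every pairwise contest, so Plan C is the Condorcet winner.

Plan C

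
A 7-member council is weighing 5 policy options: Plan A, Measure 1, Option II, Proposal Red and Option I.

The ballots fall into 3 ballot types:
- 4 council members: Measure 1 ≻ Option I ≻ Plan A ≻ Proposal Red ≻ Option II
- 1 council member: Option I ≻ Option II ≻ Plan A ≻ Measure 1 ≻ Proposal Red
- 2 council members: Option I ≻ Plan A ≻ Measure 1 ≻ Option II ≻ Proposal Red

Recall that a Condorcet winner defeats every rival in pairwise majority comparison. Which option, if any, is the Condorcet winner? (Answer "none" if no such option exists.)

Measure 1

Head-to-head results (7 council members):
Plan A vs Measure 1: 3 to 4, Measure 1.
Plan A vs Option II: 6 to 1, Plan A.
Plan A vs Proposal Red: Plan A is ranked higher on 4+1+2 = 7 ballots, Proposal Red on 0. Plan A wins 7–0.
Plan A vs Option I: Plan A is ranked higher on 0 ballots, Option I on 7. Option I wins 7–0.
Measure 1 vs Option II: Measure 1 is ranked higher on 4+2 = 6 ballots, Option II on 1. Measure 1 wins 6–1.
Measure 1 vs Proposal Red: Measure 1 preferred on 4+1+2 = 7 ballots; Measure 1 wins 7–0.
Measure 1 vs Option I: Measure 1 preferred on 4 ballots; Measure 1 wins 4–3.
Option II vs Proposal Red: 1+2 = 3 for Option II, 4 for Proposal Red — Proposal Red by 4–3.
Option II vs Option I: 0 to 7, Option I.
Proposal Red vs Option I: 0 to 7, Option I.
Only Measure 1 has no losses; Measure 1 is the Condorcet winner.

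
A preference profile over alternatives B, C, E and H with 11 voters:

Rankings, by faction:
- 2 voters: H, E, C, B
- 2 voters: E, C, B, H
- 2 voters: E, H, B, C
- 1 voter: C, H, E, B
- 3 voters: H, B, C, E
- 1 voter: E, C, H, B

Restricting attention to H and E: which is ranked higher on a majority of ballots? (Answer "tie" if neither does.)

H

Ballots ranking H above E: 2 + 1 + 3 = 6.
Ballots ranking E above H: 11 − 6 = 5.
H wins the head-to-head 6–5.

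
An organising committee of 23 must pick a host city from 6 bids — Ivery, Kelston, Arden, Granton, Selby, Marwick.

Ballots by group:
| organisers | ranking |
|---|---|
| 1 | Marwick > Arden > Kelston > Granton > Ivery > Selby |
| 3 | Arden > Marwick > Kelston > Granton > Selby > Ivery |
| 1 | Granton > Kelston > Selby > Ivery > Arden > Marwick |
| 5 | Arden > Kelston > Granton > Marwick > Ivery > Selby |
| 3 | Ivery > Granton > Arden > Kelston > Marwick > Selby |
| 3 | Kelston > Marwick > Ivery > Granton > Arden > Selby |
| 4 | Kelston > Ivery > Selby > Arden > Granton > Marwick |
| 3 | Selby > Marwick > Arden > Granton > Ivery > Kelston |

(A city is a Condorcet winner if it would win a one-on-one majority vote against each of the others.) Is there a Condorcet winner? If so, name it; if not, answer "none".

Arden

Check each pair by majority over 23 ballots:
Ivery vs Kelston: Ivery is ranked higher on 3+3 = 6 ballots, Kelston on 17. Kelston wins 17–6.
Ivery vs Arden: Ivery preferred on 1+3+3+4 = 11 ballots; Arden wins 12–11.
Ivery vs Granton: Ivery preferred on 3+3+4 = 10 ballots; Granton wins 13–10.
Ivery vs Selby: Ivery is ranked higher on 1+5+3+3+4 = 16 ballots, Selby on 7. Ivery wins 16–7.
Ivery vs Marwick: Ivery preferred on 1+3+4 = 8 ballots; Marwick wins 15–8.
Kelston vs Arden: 8 to 15, Arden.
Kelston vs Granton: Kelston is ranked higher on 1+3+5+3+4 = 16 ballots, Granton on 7. Kelston wins 16–7.
Kelston vs Selby: Kelston preferred on 20 ballots; Kelston wins 20–3.
Kelston vs Marwick: 16 to 7, Kelston.
Arden vs Granton: 1+3+5+4+3 = 16 for Arden, 7 for Granton — Arden by 16–7.
Arden vs Selby: Arden preferred on 1+3+5+3+3 = 15 ballots; Arden wins 15–8.
Arden vs Marwick: Arden is ranked higher on 3+1+5+3+4 = 16 ballots, Marwick on 7. Arden wins 16–7.
Granton vs Selby: 16 to 7, Granton.
Granton vs Marwick: Granton is ranked higher on 1+5+3+4 = 13 ballots, Marwick on 10. Granton wins 13–10.
Selby vs Marwick: Selby preferred on 1+4+3 = 8 ballots; Marwick wins 15–8.
Only Arden has no losses; Arden is the Condorcet winner.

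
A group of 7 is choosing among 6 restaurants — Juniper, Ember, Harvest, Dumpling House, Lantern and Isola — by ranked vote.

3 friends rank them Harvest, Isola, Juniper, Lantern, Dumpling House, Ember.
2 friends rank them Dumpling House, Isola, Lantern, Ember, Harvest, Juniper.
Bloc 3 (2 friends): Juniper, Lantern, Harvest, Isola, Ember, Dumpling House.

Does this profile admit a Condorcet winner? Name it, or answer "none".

none

Pairwise majorities:
Juniper–Ember: Juniper 5–2.
Juniper–Harvest: Harvest 5–2.
Juniper vs Dumpling House: Juniper wins 5–2.
Juniper vs Lantern: Juniper, 5–2.
Juniper vs Isola: Isola, 5–2.
Ember–Harvest: Harvest 5–2.
Ember–Dumpling House: Dumpling House 5–2.
Ember vs Lantern: Lantern, 7–0.
Ember–Isola: Isola 7–0.
Harvest vs Dumpling House: Harvest, 5–2.
Harvest–Lantern: Lantern 4–3.
Harvest vs Isola: Harvest wins 5–2.
Dumpling House vs Lantern: Lantern wins 5–2.
Dumpling House vs Isola: Isola wins 5–2.
Lantern–Isola: Isola 5–2.
No restaurant is unbeaten: Juniper loses to Harvest; Ember loses to Juniper; Harvest loses to Lantern; Dumpling House loses to Juniper; Lantern loses to Juniper; Isola loses to Harvest. In particular Juniper > Lantern > Harvest > Juniper is a majority cycle — no Condorcet winner exists.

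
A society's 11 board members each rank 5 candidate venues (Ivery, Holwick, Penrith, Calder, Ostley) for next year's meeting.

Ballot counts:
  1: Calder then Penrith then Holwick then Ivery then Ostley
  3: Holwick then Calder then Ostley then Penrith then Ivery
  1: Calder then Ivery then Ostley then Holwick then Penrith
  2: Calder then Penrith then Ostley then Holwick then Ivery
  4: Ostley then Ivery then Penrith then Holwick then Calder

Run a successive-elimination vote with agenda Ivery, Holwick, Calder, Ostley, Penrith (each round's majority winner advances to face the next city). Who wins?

Ostley

Round 1: Ivery vs Holwick — 5–6, Holwick advances.
Round 2: Holwick vs Calder — 7–4, Holwick advances.
Round 3: Holwick vs Ostley — 4–7, Ostley advances.
Round 4: Ostley vs Penrith — 8–3, Ostley advances.
Ostley survives the agenda.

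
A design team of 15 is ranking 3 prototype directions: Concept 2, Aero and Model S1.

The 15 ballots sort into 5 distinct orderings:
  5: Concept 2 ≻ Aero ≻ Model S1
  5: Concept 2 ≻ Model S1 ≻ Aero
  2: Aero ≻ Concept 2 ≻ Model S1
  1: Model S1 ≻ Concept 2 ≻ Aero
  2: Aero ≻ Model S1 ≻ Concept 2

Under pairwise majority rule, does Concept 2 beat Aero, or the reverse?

Ballots ranking Concept 2 above Aero: 5 + 5 + 1 = 11.
Ballots ranking Aero above Concept 2: 15 − 11 = 4.
Concept 2 wins the head-to-head 11–4.

Concept 2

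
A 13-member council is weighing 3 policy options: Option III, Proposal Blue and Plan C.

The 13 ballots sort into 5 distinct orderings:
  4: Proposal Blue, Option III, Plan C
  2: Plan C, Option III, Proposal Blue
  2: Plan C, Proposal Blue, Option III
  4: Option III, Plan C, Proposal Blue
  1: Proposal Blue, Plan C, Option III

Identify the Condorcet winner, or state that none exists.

none

Head-to-head results (13 council members):
Option III vs Proposal Blue: 2+4 = 6 for Option III, 7 for Proposal Blue — Proposal Blue by 7–6.
Option III vs Plan C: 8 to 5, Option III.
Proposal Blue vs Plan C: Proposal Blue preferred on 4+1 = 5 ballots; Plan C wins 8–5.
Every option loses at least once (Option III loses to Proposal Blue; Proposal Blue loses to Plan C; Plan C loses to Option III). The majority relation contains the cycle Option III beats Plan C beats Proposal Blue beats Option III, so there is no Condorcet winner.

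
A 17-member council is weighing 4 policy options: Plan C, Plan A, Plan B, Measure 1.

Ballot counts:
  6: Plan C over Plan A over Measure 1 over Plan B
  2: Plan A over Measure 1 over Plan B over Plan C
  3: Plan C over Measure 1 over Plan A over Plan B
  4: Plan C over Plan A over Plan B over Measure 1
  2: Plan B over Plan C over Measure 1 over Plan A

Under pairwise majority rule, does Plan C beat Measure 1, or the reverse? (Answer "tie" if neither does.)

Ballots ranking Plan C above Measure 1: 6 + 3 + 4 + 2 = 15.
Ballots ranking Measure 1 above Plan C: 17 − 15 = 2.
Plan C wins the head-to-head 15–2.

Plan C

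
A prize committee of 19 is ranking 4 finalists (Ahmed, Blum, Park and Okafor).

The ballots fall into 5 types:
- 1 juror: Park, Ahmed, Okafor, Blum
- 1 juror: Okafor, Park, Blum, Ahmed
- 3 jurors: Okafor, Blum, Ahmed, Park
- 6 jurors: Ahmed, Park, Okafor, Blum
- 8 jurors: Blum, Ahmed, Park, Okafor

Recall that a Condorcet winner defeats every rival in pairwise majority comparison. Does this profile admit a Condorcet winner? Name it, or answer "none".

Head-to-head results (19 jurors):
Ahmed vs Blum: 1+6 = 7 for Ahmed, 12 for Blum — Blum by 12–7.
Ahmed vs Park: 3+6+8 = 17 for Ahmed, 2 for Park — Ahmed by 17–2.
Ahmed vs Okafor: Ahmed preferred on 1+6+8 = 15 ballots; Ahmed wins 15–4.
Blum vs Park: Blum is ranked higher on 3+8 = 11 ballots, Park on 8. Blum wins 11–8.
Blum vs Okafor: Blum is ranked higher on 8 ballots, Okafor on 11. Okafor wins 11–8.
Park vs Okafor: 15 to 4, Park.
Every nominee loses at least once (Ahmed loses to Blum; Blum loses to Okafor; Park loses to Ahmed; Okafor loses to Ahmed). The majority relation contains the cycle Ahmed > Okafor > Blum > Ahmed, so there is no Condorcet winner.

none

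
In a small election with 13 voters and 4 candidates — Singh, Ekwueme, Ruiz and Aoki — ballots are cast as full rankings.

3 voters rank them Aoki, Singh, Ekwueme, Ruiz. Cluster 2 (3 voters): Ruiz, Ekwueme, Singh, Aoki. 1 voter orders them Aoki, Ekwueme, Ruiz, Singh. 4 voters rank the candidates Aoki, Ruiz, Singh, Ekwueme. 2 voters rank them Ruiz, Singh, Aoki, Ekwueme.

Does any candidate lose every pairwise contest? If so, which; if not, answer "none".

Pairwise majorities:
Singh vs Ekwueme: 3+4+2 = 9 for Singh, 4 for Ekwueme — Singh by 9–4.
Singh vs Ruiz: Ruiz, 10–3.
Singh vs Aoki: Singh preferred on 3+2 = 5 ballots; Aoki wins 8–5.
Ekwueme vs Ruiz: Ekwueme preferred on 3+1 = 4 ballots; Ruiz wins 9–4.
Ekwueme vs Aoki: Aoki, 10–3.
Ruiz vs Aoki: Ruiz preferred on 3+2 = 5 ballots; Aoki wins 8–5.
Ekwueme is beaten in every head-to-head and is the Condorcet loser.

Ekwueme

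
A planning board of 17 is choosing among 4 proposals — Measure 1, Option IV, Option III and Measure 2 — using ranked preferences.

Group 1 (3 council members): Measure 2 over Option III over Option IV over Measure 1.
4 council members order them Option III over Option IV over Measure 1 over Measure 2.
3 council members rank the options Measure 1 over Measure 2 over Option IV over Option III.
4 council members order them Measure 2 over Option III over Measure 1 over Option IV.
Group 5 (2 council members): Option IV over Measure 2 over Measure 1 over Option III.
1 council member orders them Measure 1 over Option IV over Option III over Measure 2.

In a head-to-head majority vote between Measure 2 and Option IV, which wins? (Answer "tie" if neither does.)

Ballots ranking Measure 2 above Option IV: 3 + 3 + 4 = 10.
Ballots ranking Option IV above Measure 2: 17 − 10 = 7.
Measure 2 wins the head-to-head 10–7.

Measure 2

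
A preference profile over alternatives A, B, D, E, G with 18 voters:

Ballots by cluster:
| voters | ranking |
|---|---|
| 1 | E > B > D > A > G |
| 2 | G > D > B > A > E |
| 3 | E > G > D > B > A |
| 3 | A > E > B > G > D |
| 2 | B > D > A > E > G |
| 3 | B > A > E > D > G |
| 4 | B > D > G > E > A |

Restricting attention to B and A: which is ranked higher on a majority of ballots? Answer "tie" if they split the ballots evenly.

Ballots ranking B above A: 1 + 2 + 3 + 2 + 3 + 4 = 15.
Ballots ranking A above B: 18 − 15 = 3.
B wins the head-to-head 15–3.

B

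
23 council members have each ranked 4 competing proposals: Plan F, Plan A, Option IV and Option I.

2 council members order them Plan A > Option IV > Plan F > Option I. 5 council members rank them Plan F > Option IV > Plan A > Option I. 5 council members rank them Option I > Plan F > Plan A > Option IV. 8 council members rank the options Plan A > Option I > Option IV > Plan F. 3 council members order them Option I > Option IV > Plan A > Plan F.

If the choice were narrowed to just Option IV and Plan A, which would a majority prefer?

Ballots ranking Option IV above Plan A: 5 + 3 = 8.
Ballots ranking Plan A above Option IV: 23 − 8 = 15.
Plan A wins the head-to-head 15–8.

Plan A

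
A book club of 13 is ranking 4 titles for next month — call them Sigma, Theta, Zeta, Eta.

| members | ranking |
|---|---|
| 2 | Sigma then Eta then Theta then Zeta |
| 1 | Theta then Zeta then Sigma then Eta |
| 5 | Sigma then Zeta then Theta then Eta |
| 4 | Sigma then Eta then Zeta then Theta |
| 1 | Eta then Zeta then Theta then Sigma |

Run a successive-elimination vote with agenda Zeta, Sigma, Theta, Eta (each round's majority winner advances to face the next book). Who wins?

Round 1: Zeta vs Sigma — 2–11, Sigma advances.
Round 2: Sigma vs Theta — 11–2, Sigma advances.
Round 3: Sigma vs Eta — 12–1, Sigma advances.
The agenda winner is Sigma.

Sigma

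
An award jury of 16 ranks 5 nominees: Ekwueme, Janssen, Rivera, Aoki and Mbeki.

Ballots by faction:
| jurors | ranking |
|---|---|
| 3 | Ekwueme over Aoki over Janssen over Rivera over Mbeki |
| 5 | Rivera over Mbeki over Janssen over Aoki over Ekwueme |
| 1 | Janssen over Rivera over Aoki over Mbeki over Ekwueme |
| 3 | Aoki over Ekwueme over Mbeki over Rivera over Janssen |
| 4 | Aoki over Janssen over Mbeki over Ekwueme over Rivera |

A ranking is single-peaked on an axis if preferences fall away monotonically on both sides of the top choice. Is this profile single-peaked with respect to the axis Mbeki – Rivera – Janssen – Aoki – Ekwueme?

no

Axis positions: Mbeki=1, Rivera=2, Janssen=3, Aoki=4, Ekwueme=5.
Faction 1 (peak Ekwueme at position 5): ranking walks positions 5-4-3-2-1, expanding outward from the peak — single-peaked.
Faction 2 (peak Rivera at position 2): ranking walks positions 2-1-3-4-5, expanding outward from the peak — single-peaked.
Faction 3 (peak Janssen at position 3): ranking walks positions 3-2-4-1-5, expanding outward from the peak — single-peaked.
Faction 4: ranking walks positions 4-5-1-2-3; Mbeki is ranked above Janssen even though Janssen lies between Mbeki and the peak Aoki on the axis — preferences dip and rise again. Not single-peaked.
Faction 5: ranking walks positions 4-3-1-5-2; Mbeki is ranked above Rivera even though Rivera lies between Mbeki and the peak Aoki on the axis — preferences dip and rise again. Not single-peaked.
Faction 4 violates single-peakedness, so the profile is not single-peaked on this axis.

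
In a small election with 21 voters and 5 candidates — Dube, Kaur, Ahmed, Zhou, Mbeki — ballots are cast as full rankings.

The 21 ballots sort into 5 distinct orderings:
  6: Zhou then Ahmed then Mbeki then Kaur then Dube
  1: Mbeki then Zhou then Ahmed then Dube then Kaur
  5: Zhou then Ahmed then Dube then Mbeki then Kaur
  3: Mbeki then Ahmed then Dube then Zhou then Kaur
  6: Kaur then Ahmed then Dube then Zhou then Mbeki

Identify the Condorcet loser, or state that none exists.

none

Head-to-head results (21 voters):
Dube vs Kaur: Kaur wins 12–9.
Dube–Ahmed: Ahmed 21–0.
Dube–Zhou: Zhou 12–9.
Dube vs Mbeki: Dube is ranked higher on 5+6 = 11 ballots, Mbeki on 10. Dube wins 11–10.
Kaur–Ahmed: Ahmed 15–6.
Kaur vs Zhou: Zhou wins 15–6.
Kaur vs Mbeki: 6 to 15, Mbeki.
Ahmed vs Zhou: 9 to 12, Zhou.
Ahmed vs Mbeki: 6+5+6 = 17 for Ahmed, 4 for Mbeki — Ahmed by 17–4.
Zhou vs Mbeki: Zhou wins 17–4.
No candidate is winless: Dube beats Mbeki; Kaur beats Dube; Ahmed beats Dube; Zhou beats Dube; Mbeki beats Kaur. There is no Condorcet loser.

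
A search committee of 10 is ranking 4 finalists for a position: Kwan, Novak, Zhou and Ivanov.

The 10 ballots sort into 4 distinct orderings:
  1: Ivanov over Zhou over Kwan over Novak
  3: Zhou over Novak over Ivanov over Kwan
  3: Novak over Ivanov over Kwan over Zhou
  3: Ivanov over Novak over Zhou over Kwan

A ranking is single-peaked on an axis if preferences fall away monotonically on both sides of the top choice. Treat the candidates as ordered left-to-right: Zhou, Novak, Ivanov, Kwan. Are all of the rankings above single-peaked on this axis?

no

Axis positions: Zhou=1, Novak=2, Ivanov=3, Kwan=4.
Ballot type 1: ranking walks positions 3-1-4-2; Zhou is ranked above Novak even though Novak lies between Zhou and the peak Ivanov on the axis — preferences dip and rise again. Not single-peaked.
Ballot type 2 (peak Zhou at position 1): ranking walks positions 1-2-3-4, expanding outward from the peak — single-peaked.
Ballot type 3 (peak Novak at position 2): ranking walks positions 2-3-4-1, expanding outward from the peak — single-peaked.
Ballot type 4 (peak Ivanov at position 3): ranking walks positions 3-2-1-4, expanding outward from the peak — single-peaked.
Ballot type 1 violates single-peakedness, so the profile is not single-peaked on this axis.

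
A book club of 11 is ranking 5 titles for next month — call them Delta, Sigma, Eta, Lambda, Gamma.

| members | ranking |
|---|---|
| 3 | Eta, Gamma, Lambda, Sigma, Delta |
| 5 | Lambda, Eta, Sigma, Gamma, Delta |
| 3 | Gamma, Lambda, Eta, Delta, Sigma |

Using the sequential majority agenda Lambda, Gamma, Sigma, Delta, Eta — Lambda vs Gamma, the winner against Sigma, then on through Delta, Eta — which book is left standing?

Round 1: Lambda vs Gamma — 5–6, Gamma advances.
Round 2: Gamma vs Sigma — 6–5, Gamma advances.
Round 3: Gamma vs Delta — 11–0, Gamma advances.
Round 4: Gamma vs Eta — 3–8, Eta advances.
Eta survives the agenda.

Eta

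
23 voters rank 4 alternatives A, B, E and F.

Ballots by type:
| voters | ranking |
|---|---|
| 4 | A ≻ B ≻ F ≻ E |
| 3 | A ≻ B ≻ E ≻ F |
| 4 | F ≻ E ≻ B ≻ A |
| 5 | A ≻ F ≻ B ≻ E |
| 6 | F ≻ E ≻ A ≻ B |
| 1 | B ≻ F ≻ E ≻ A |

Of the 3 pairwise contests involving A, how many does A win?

A against each rival (23 voters):
A vs B: A wins 18–5.
A vs E: 12 to 11, A.
A vs F: 4+3+5 = 12 for A, 11 for F — A by 12–11.
A beats B, E, F — 3 pairwise wins.

3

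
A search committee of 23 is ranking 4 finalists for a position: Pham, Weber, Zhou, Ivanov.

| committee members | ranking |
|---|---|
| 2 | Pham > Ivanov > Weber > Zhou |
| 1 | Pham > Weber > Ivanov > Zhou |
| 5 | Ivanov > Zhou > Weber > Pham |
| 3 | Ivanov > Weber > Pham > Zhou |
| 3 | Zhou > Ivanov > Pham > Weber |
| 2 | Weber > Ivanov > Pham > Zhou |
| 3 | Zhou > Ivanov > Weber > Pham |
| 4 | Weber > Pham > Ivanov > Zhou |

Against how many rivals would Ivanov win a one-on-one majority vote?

3

Ivanov against each rival (23 committee members):
Ivanov vs Pham: 5+3+3+2+3 = 16 for Ivanov, 7 for Pham — Ivanov by 16–7.
Ivanov vs Weber: 16 to 7, Ivanov.
Ivanov–Zhou: Ivanov 17–6.
Ivanov beats Pham, Weber, Zhou — 3 pairwise wins.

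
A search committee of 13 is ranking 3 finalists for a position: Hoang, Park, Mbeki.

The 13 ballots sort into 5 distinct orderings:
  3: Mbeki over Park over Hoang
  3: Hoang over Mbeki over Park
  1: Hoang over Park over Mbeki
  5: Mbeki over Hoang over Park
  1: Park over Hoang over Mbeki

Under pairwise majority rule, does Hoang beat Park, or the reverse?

Hoang

Ballots ranking Hoang above Park: 3 + 1 + 5 = 9.
Ballots ranking Park above Hoang: 13 − 9 = 4.
Hoang wins the head-to-head 9–4.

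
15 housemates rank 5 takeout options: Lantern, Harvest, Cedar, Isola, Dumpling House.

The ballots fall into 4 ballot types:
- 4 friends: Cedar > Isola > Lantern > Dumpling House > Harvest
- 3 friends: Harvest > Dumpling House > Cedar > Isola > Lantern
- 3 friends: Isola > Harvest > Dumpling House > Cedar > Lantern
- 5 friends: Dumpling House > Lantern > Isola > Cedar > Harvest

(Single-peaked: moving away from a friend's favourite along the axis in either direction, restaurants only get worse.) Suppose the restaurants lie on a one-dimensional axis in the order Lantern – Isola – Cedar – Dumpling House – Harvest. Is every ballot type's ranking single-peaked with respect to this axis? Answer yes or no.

Axis positions: Lantern=1, Isola=2, Cedar=3, Dumpling House=4, Harvest=5.
Ballot type 1 (peak Cedar at position 3): ranking walks positions 3-2-1-4-5, expanding outward from the peak — single-peaked.
Ballot type 2 (peak Harvest at position 5): ranking walks positions 5-4-3-2-1, expanding outward from the peak — single-peaked.
Ballot type 3: ranking walks positions 2-5-4-3-1; Harvest is ranked above Cedar even though Cedar lies between Harvest and the peak Isola on the axis — preferences dip and rise again. Not single-peaked.
Ballot type 4: ranking walks positions 4-1-2-3-5; Lantern is ranked above Cedar even though Cedar lies between Lantern and the peak Dumpling House on the axis — preferences dip and rise again. Not single-peaked.
Ballot type 3 violates single-peakedness, so the profile is not single-peaked on this axis.

no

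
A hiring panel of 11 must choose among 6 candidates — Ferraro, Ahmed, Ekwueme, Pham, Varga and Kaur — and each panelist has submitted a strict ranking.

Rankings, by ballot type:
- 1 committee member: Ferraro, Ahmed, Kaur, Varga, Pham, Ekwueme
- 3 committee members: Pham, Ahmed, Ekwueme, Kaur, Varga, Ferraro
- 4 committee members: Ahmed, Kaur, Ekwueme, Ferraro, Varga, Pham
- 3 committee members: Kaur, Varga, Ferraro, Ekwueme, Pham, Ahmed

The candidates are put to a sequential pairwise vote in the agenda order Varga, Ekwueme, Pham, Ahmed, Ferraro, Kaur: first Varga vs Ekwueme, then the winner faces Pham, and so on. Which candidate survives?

Ahmed

Round 1: Varga vs Ekwueme — 4–7, Ekwueme advances.
Round 2: Ekwueme vs Pham — 7–4, Ekwueme advances.
Round 3: Ekwueme vs Ahmed — 3–8, Ahmed advances.
Round 4: Ahmed vs Ferraro — 7–4, Ahmed advances.
Round 5: Ahmed vs Kaur — 8–3, Ahmed advances.
Ahmed survives the agenda.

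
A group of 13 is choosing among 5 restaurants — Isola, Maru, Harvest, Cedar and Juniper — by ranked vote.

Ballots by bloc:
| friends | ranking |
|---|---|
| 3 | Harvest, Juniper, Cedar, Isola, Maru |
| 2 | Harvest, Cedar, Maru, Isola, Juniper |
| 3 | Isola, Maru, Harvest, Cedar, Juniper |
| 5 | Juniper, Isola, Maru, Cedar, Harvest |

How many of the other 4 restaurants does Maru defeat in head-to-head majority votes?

2

Maru against each rival (13 friends):
Maru vs Isola: Isola, 11–2.
Maru vs Harvest: Maru, 8–5.
Maru vs Cedar: Maru, 8–5.
Maru–Juniper: Juniper 8–5.
Maru beats Harvest, Cedar; loses to Isola, Juniper — 2 pairwise wins.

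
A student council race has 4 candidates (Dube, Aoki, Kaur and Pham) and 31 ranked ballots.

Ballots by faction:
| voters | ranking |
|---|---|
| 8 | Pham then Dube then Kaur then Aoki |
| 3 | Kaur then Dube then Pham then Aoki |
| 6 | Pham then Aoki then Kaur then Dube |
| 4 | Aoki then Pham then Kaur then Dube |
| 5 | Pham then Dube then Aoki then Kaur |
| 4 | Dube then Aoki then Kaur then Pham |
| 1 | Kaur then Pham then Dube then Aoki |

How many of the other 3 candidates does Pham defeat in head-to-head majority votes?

Pham against each rival (31 voters):
Pham vs Dube: 8+6+4+5+1 = 24 for Pham, 7 for Dube — Pham by 24–7.
Pham vs Aoki: Pham is ranked higher on 8+3+6+5+1 = 23 ballots, Aoki on 8. Pham wins 23–8.
Pham vs Kaur: Pham preferred on 8+6+4+5 = 23 ballots; Pham wins 23–8.
Pham beats Dube, Aoki, Kaur — 3 pairwise wins.

3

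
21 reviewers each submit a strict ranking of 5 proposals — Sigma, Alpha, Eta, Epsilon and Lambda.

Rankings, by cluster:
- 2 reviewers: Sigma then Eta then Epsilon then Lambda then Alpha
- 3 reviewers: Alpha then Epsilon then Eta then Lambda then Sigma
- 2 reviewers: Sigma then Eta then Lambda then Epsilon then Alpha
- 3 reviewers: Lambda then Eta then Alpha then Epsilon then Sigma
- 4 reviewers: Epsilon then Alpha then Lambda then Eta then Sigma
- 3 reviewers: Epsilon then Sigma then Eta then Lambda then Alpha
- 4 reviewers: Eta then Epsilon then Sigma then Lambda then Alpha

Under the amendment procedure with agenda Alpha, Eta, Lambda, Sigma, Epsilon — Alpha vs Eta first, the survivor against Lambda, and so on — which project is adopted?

Round 1: Alpha vs Eta — 7–14, Eta advances.
Round 2: Eta vs Lambda — 14–7, Eta advances.
Round 3: Eta vs Sigma — 14–7, Eta advances.
Round 4: Eta vs Epsilon — 11–10, Eta advances.
The agenda winner is Eta.

Eta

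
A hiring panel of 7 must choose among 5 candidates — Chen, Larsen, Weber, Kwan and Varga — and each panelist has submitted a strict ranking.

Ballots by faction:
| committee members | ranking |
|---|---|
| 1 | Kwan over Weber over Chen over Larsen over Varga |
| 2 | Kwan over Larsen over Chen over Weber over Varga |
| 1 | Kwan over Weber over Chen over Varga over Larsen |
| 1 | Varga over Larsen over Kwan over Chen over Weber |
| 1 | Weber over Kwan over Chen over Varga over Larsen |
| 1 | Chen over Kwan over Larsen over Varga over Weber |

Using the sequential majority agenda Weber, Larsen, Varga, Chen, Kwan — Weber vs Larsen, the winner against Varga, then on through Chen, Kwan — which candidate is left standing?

Kwan

Round 1: Weber vs Larsen — 3–4, Larsen advances.
Round 2: Larsen vs Varga — 4–3, Larsen advances.
Round 3: Larsen vs Chen — 3–4, Chen advances.
Round 4: Chen vs Kwan — 1–6, Kwan advances.
The agenda winner is Kwan.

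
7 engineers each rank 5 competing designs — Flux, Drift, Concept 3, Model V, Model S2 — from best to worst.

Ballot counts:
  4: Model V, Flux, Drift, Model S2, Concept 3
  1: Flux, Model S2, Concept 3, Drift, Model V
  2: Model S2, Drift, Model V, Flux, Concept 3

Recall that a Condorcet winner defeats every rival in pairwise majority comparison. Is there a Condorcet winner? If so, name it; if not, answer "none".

Head-to-head results (7 engineers):
Flux–Drift: Flux 5–2.
Flux vs Concept 3: 7 to 0, Flux.
Flux vs Model V: 1 for Flux, 6 for Model V — Model V by 6–1.
Flux vs Model S2: Flux is ranked higher on 4+1 = 5 ballots, Model S2 on 2. Flux wins 5–2.
Drift vs Concept 3: 4+2 = 6 for Drift, 1 for Concept 3 — Drift by 6–1.
Drift vs Model V: Drift preferred on 1+2 = 3 ballots; Model V wins 4–3.
Drift vs Model S2: Drift, 4–3.
Concept 3 vs Model V: Concept 3 preferred on 1 ballot; Model V wins 6–1.
Concept 3–Model S2: Model S2 7–0.
Model V–Model S2: Model V 4–3.
Model V beats each of Flux, Drift, Concept 3, Model S2 — Model V is the Condorcet winner.

Model V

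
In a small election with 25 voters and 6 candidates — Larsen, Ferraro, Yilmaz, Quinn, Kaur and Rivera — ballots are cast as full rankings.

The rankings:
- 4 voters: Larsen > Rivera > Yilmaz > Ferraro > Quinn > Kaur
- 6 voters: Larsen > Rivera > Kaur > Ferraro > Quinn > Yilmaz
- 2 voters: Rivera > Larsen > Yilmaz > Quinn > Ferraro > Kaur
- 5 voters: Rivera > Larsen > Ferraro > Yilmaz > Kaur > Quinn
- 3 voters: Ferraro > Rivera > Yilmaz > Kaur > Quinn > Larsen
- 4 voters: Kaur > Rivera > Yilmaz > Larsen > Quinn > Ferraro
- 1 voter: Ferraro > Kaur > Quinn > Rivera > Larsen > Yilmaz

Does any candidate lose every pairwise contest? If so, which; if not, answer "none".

Quinn

Head-to-head results (25 voters):
Larsen vs Ferraro: Larsen wins 21–4.
Larsen vs Yilmaz: Larsen, 18–7.
Larsen vs Quinn: 21 to 4, Larsen.
Larsen vs Kaur: Larsen, 17–8.
Larsen–Rivera: Rivera 15–10.
Ferraro vs Yilmaz: Ferraro is ranked higher on 6+5+3+1 = 15 ballots, Yilmaz on 10. Ferraro wins 15–10.
Ferraro–Quinn: Ferraro 19–6.
Ferraro vs Kaur: Ferraro, 15–10.
Ferraro vs Rivera: Ferraro is ranked higher on 3+1 = 4 ballots, Rivera on 21. Rivera wins 21–4.
Yilmaz vs Quinn: 4+2+5+3+4 = 18 for Yilmaz, 7 for Quinn — Yilmaz by 18–7.
Yilmaz vs Kaur: 4+2+5+3 = 14 for Yilmaz, 11 for Kaur — Yilmaz by 14–11.
Yilmaz vs Rivera: 0 to 25, Rivera.
Quinn–Kaur: Kaur 19–6.
Quinn vs Rivera: 1 for Quinn, 24 for Rivera — Rivera by 24–1.
Kaur–Rivera: Rivera 20–5.
Quinn loses to every other candidate — it is the Condorcet loser.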